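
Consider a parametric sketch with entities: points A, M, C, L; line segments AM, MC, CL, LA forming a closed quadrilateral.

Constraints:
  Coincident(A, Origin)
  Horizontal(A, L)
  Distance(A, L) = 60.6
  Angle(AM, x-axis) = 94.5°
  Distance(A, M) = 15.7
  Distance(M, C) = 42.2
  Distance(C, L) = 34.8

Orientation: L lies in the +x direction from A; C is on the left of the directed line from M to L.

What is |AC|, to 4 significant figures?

47.94

Checks: A = (0.00, 0.00) ✓; |MC| = 42.20 ✓; |CL| = 34.80 ✓.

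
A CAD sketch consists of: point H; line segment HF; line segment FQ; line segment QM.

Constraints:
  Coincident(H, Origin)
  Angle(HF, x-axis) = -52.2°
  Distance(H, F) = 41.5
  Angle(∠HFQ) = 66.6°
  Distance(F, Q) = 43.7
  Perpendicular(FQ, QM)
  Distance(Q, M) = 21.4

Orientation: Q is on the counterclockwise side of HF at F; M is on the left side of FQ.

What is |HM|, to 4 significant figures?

31.93

H is at the origin; HF runs at -52.2° with length 41.5, so F = 41.5·(cos -52.2°, sin -52.2°) = (25.44, -32.79). ∠HFQ = 66.6°, so FQ runs at -52.2° + (180° − 66.6°) = 61.20° from the x-axis; with |FQ| = 43.7, Q = F + 43.7·(cos 61.20°, sin 61.20°) = (46.49, 5.503). The perpendicularity gives QM at right angles to FQ; with |QM| = 21.4 on the left of FQ, M = Q + 21.4·(-0.8763, 0.4818) = (27.74, 15.81). Then |HM| = |M − H| = 31.93.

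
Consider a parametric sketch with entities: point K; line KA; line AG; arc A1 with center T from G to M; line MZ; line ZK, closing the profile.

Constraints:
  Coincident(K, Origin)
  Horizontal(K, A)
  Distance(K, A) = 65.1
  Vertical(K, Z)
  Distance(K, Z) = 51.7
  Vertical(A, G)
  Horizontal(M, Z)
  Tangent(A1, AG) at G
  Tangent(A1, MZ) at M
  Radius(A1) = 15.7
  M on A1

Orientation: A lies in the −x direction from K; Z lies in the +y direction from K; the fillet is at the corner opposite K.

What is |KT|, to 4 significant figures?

61.13

K and Z share the same x with |KZ| = 51.7 and Z on the +y side, so Z = (0.000, 51.70). The virtual corner opposite K is at (-65.10, 51.70). Tangency of A1 to AG means the radius TG is perpendicular to AG and the tangent condition forces TM to be normal to MZ, with radius 15.7, so the center T sits 15.7 in from both sides at T = (-49.40, 36.00). Then |KT| = |T − K| = 61.13.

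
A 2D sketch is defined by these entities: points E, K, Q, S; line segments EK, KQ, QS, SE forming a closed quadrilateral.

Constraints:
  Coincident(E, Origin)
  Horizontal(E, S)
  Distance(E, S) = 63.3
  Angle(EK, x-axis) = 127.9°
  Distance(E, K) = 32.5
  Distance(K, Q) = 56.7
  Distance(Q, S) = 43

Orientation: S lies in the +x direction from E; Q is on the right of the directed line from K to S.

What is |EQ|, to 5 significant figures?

25.333

E is at the origin; ES is horizontal with |ES| = 63.3 and S in +x, so S = (63.3, 0). EK runs at 127.9° with |EK| = 32.5, so K = (-19.964, 25.645). Q is determined by |KQ| = 56.7 and |QS| = 43.0 together: it lies at the intersection of circle(K, 56.7) and circle(S, 43.0). With |KS| = 87.124, the foot of the radical line on KS is 51.401 from K and the perpendicular offset is √(56.7² − 51.401²) = 23.934. Taking the right-of-KS solution: Q = (22.114, -12.359).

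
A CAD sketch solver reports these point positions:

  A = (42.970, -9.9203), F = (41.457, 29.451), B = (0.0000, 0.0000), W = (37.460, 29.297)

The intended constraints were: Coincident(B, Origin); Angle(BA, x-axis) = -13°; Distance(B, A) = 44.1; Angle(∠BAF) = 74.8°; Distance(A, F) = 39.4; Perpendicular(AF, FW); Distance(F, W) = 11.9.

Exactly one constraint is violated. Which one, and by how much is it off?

Distance(F, W) = 11.9 — off by 7.90.

B = (0.00, 0.00) ✓; BA at -13.00° ✓; |BA| = 44.10 ✓; ∠BAF = 74.80° ✓; |AF| = 39.40 ✓; ∠(AF, FW) = 90.01° ✓; |FW| = 4.000 ✗.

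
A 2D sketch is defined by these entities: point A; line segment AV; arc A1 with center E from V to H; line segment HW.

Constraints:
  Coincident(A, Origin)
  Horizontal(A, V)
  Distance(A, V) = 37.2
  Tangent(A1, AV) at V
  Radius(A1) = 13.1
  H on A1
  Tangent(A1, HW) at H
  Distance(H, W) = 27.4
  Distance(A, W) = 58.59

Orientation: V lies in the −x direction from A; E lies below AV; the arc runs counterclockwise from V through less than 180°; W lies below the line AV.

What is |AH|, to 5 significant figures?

52.533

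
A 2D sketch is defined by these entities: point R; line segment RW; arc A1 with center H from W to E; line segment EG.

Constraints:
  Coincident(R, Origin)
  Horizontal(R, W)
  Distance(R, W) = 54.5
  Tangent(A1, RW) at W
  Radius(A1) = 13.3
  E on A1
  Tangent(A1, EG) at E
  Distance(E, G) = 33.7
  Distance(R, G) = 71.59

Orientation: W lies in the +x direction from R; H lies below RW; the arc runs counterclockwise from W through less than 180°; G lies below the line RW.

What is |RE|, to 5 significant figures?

45.215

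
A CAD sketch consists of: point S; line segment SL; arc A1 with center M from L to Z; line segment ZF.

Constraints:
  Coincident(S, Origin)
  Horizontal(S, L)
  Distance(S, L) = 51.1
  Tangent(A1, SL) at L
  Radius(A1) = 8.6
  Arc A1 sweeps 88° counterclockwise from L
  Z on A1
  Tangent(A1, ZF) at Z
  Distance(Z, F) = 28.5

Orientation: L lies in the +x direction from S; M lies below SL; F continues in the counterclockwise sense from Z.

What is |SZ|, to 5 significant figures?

43.308

Tangency of A1 to SL means the radius ML is perpendicular to SL, so M = L + (0, -8.6) = (51.100, -8.6000). On A1, L sits at bearing 90° from M; an 88° counterclockwise sweep puts Z at bearing 178°, so Z = M + 8.6·(cos 178°, sin 178°) = (42.505, -8.2999). Then |SZ| = |Z − S| = 43.308.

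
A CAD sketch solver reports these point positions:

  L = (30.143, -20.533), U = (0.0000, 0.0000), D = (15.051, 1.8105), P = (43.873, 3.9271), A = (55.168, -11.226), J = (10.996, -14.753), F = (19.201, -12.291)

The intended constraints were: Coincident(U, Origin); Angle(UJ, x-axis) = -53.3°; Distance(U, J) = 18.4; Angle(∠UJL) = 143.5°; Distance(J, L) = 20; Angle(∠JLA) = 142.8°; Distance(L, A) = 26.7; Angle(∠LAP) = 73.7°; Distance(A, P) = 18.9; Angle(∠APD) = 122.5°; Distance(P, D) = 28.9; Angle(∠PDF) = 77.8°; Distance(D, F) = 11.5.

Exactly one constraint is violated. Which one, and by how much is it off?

Distance(D, F) = 11.5 — off by 3.20.

U = (0.00, 0.00) ✓; UJ at -53.30° ✓; |UJ| = 18.40 ✓; ∠UJL = 143.5° ✓; |JL| = 20.00 ✓; ∠JLA = 142.8° ✓; |LA| = 26.70 ✓; ∠LAP = 73.70° ✓; |AP| = 18.90 ✓; ∠APD = 122.5° ✓; |PD| = 28.90 ✓; ∠PDF = 77.80° ✓; |DF| = 14.70 ✗.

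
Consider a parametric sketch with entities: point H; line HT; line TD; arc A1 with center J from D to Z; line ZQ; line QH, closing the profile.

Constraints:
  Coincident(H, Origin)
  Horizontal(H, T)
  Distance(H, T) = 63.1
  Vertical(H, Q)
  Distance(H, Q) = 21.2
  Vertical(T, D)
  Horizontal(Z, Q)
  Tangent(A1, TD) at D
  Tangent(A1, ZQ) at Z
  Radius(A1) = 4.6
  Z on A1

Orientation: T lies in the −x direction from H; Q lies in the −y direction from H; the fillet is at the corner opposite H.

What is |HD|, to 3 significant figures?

65.2

H is at the origin; HT is horizontal with |HT| = 63.1 and T on the −x side, so T = (-63.1, 0.00). HQ is vertical with |HQ| = 21.2 and Q on the −y side, so Q = (0.00, -21.2). The virtual corner opposite H is at (-63.1, -21.2). The tangent condition forces JD to be normal to TD and A1 meets ZQ tangentially, so JZ is at right angles to ZQ, with radius 4.6, so the center J sits 4.6 in from both sides at J = (-58.5, -16.6). That places the tangent points at D = (-63.1, -16.6) on TD and Z = (-58.5, -21.2) on ZQ. Then |HD| = |D − H| = 65.2.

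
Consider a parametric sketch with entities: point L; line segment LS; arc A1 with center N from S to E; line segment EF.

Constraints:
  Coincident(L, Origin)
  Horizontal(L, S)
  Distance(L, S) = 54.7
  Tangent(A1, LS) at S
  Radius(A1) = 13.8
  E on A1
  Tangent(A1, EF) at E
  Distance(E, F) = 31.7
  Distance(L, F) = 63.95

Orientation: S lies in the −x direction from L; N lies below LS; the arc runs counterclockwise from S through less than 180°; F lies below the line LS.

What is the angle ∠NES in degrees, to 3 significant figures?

24.0°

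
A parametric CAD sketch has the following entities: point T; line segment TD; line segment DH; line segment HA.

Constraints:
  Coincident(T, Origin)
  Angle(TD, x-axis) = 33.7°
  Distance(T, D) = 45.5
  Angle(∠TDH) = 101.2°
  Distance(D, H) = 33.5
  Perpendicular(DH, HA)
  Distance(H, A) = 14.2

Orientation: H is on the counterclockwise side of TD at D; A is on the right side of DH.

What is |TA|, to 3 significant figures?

72.5

T is at the origin; TD runs at 33.7° with length 45.5, so D = 45.5·(cos 33.7°, sin 33.7°) = (37.9, 25.2). ∠TDH = 101.2°, so DH runs at 33.7° + (180° − 101.2°) = 112° from the x-axis; with |DH| = 33.5, H = D + 33.5·(cos 112°, sin 112°) = (25.0, 56.2). DH is perpendicular to HA; with |HA| = 14.2 on the right of DH, A = H + 14.2·(0.924, 0.383) = (38.2, 61.6). Then |TA| = |A − T| = 72.5.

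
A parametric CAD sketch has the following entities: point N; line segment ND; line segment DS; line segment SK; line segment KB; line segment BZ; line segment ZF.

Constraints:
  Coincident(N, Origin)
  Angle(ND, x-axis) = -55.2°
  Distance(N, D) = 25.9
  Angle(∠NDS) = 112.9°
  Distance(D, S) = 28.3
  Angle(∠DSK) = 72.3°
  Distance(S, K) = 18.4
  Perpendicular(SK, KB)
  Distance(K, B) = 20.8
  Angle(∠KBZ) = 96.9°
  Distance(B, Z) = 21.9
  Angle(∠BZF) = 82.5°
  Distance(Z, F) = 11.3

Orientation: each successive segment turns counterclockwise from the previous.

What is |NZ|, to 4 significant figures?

38.19

N is at the origin; ND runs at -55.2° with length 25.9, so D = (14.78, -21.27). ∠NDS = 112.9° gives DS at 11.90° from the x-axis; with |DS| = 28.3, S = (42.47, -15.43). ∠DSK = 72.3° gives SK at 119.6° from the x-axis; with |SK| = 18.4, K = (33.38, 0.5665). SK ⟂ KB, so KB runs at -150.4°; with |KB| = 20.8, B = (15.30, -9.707). ∠KBZ = 96.9° gives BZ at -67.30° from the x-axis; with |BZ| = 21.9, Z = (23.75, -29.91). Then |NZ| = |Z − N| = 38.19.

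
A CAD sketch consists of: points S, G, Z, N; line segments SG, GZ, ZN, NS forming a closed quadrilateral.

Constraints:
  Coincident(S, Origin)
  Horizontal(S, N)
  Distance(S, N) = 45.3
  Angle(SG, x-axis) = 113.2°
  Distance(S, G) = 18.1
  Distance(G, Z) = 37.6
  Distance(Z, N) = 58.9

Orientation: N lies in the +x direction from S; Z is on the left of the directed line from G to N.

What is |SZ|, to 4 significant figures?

50.34

Checks: |GZ| = 37.60 ✓; |ZN| = 58.90 ✓.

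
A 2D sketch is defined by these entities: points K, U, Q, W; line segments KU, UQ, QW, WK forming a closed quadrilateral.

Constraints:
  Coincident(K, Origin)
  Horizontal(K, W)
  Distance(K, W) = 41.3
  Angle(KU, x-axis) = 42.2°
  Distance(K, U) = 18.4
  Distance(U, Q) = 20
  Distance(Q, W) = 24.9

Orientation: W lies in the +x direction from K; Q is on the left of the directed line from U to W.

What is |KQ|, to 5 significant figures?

38.209

Checks: |UQ| = 20.00 ✓; |QW| = 24.90 ✓.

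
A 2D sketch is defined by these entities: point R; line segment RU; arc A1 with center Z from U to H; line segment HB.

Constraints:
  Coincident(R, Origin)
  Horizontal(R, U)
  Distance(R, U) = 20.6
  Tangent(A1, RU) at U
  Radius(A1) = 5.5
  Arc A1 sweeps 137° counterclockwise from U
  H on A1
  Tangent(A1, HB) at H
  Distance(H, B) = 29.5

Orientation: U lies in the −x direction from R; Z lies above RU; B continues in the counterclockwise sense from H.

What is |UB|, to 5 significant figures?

34.588

R is at the origin; R and U share the same y with |RU| = 20.6 and U on the −x side, so U = (-20.600, 0.0000). A1 meets RU tangentially, so ZU is at right angles to RU, so Z = U + (0, 5.5) = (-20.600, 5.5000). On A1, U sits at bearing -90° from Z; a 137° counterclockwise sweep puts H at bearing 47°, so H = Z + 5.5·(cos 47°, sin 47°) = (-16.849, 9.5224). Since A1 is tangent to HB there, ZH ⟂ HB, so HB runs along (−sin 47°, cos 47°); with |HB| = 29.5, B = (-38.424, 29.641). Then |UB| = |B − U| = 34.588.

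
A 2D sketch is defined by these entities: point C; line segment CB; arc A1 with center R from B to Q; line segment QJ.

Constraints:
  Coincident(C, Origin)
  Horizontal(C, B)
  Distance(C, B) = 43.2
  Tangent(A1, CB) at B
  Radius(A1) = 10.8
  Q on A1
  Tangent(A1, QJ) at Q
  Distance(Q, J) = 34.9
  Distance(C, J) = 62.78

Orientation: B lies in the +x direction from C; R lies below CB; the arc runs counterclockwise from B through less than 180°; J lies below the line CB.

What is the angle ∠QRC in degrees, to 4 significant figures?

28.25°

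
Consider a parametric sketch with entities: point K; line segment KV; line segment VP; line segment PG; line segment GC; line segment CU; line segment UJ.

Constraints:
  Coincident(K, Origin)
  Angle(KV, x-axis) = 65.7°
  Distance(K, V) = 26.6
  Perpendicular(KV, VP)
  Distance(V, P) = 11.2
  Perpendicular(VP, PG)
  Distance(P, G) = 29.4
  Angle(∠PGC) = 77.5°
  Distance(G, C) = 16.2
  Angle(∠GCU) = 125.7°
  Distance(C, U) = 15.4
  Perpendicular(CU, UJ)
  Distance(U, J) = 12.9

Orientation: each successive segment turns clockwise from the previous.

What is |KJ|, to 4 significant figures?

19.98

∠GCU = 125.7° gives CU at 88.90° from the x-axis; with |CU| = 15.4, U = (-3.621, 17.94). CU ⟂ UJ, so UJ runs at -1.100°; with |UJ| = 12.9, J = (9.277, 17.69). Then |KJ| = |J − K| = 19.98.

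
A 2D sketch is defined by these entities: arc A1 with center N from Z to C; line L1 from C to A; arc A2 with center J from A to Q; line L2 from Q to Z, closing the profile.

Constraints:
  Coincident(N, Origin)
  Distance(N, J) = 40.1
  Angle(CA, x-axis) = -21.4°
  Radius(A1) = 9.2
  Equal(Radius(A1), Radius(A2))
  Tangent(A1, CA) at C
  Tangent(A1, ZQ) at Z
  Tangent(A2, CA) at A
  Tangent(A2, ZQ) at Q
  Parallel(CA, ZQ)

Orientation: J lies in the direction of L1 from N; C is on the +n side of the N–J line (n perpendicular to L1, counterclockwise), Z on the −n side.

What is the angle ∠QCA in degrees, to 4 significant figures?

24.65°

The slot axis is L1's direction at -21.4°, so u = (cos -21.4°, sin -21.4°) = (0.9311, -0.3649) and n = (−sin -21.4°, cos -21.4°) = (0.3649, 0.9311). N is at the origin and J lies 40.1 along u from N, so J = 40.1·u = (37.34, -14.63). Tangency of A1 to both parallel lines with radius 9.2 puts C and Z at N ± 9.2·n: C = (3.357, 8.566), Z = (-3.357, -8.566). Equal radii place A and Q the same way about J: A = J + 9.2·n = (40.69, -6.066), Q = J − 9.2·n = (33.98, -23.20). Then cos ∠QCA = CQ·CA / (|CQ||CA|), giving 24.65°.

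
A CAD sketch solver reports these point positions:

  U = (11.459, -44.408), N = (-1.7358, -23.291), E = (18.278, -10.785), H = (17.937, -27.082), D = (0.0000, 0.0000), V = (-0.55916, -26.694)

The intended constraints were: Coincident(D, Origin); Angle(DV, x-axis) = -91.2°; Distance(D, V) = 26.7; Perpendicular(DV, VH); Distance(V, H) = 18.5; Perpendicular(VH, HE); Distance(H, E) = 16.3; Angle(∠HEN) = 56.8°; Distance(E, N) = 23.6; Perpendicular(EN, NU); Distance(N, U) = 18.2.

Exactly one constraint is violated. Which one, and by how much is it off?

Distance(N, U) = 18.2 — off by 6.70.

D = (0.00, 0.00) ✓; DV at -91.20° ✓; |DV| = 26.70 ✓; ∠(DV, VH) = 90.00° ✓; |VH| = 18.50 ✓; ∠(VH, HE) = 90.00° ✓; |HE| = 16.30 ✓; ∠HEN = 56.80° ✓; |EN| = 23.60 ✓; ∠(EN, NU) = 90.00° ✓; |NU| = 24.90 ✗.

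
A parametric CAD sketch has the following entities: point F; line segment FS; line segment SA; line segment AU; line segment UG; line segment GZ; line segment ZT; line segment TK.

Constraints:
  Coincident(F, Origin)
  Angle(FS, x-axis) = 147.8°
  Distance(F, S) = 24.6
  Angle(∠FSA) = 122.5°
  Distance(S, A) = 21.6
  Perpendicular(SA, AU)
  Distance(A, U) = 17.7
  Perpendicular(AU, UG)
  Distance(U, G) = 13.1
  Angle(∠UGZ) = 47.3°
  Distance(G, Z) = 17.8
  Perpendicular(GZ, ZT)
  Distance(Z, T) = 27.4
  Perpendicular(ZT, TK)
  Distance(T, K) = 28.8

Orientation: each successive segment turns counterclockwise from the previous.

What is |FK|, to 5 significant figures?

41.723

F is at the origin; FS runs at 147.8° with length 24.6, so S = (-20.816, 13.109). ∠FSA = 122.5° gives SA at -154.70° from the x-axis; with |SA| = 21.6, A = (-40.345, 3.8778). SA is perpendicular to AU, so AU runs at -64.700°; with |AU| = 17.7, U = (-32.780, -12.124). AU is perpendicular to UG, so UG runs at 25.300°; with |UG| = 13.1, G = (-20.937, -6.5260). ∠UGZ = 47.3° gives GZ at 158.00° from the x-axis; with |GZ| = 17.8, Z = (-37.441, 0.14195). GZ ⟂ ZT, so ZT runs at -112.00°; with |ZT| = 27.4, T = (-47.705, -25.263). ZT ⟂ TK, so TK runs at -22.000°; with |TK| = 28.8, K = (-21.002, -36.052). Then |FK| = |K − F| = 41.723.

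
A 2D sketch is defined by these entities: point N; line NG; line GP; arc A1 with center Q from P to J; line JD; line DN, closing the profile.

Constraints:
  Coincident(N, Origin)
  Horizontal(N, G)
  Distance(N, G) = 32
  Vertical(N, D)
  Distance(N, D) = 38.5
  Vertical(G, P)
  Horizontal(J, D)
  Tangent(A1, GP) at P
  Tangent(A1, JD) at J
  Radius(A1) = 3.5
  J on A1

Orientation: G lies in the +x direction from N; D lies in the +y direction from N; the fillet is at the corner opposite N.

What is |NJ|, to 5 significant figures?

47.901

N is at the origin; NG is horizontal with |NG| = 32.0 and G on the +x side, so G = (32.000, 0.0000). ND is vertical with |ND| = 38.5 and D on the +y side, so D = (0.0000, 38.500). The virtual corner opposite N is at (32.000, 38.500). A1 meets GP tangentially, so QP is at right angles to GP and A1 meets JD tangentially, so QJ is at right angles to JD, with radius 3.5, so the center Q sits 3.5 in from both sides at Q = (28.500, 35.000). That places the tangent points at P = (32.000, 35.000) on GP and J = (28.500, 38.500) on JD. Then |NJ| = |J − N| = 47.901.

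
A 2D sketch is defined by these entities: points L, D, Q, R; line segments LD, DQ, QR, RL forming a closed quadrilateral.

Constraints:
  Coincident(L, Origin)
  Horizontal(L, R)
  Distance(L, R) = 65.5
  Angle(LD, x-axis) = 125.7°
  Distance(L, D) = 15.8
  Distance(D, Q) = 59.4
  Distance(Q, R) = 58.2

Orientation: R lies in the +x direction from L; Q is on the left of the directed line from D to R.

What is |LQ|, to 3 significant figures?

62.4

L is at the origin; L and R share the same y with |LR| = 65.5 and R in +x, so R = (65.5, 0). LD runs at 125.7° with |LD| = 15.8, so D = (-9.22, 12.8). Q is determined by |DQ| = 59.4 and |QR| = 58.2 together: it lies at the intersection of circle(D, 59.4) and circle(R, 58.2). With |DR| = 75.8, the foot of the radical line on DR is 38.8 from D and the perpendicular offset is √(59.4² − 38.8²) = 44.9. Taking the left-of-DR solution: Q = (36.7, 50.6).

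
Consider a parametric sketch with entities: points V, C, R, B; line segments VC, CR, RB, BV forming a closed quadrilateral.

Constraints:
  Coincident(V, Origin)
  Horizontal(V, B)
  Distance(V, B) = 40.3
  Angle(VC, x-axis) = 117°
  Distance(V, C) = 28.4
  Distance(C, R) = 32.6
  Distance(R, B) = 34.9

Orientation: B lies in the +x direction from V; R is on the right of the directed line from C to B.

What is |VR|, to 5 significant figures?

5.6846

Checks: |CR| = 32.60 ✓; |RB| = 34.90 ✓.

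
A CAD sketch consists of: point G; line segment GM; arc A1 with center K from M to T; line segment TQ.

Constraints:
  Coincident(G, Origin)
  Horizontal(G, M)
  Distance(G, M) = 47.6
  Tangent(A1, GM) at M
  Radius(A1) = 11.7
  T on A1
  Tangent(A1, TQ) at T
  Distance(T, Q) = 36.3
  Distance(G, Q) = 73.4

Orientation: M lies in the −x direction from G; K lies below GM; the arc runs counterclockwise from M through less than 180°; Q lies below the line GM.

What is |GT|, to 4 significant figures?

60.66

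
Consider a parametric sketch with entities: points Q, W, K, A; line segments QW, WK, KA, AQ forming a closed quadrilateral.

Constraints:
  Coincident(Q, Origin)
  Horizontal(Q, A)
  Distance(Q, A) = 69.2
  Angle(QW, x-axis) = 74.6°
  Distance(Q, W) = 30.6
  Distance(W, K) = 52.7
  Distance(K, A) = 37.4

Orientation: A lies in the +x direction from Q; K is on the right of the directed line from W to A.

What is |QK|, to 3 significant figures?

38.6

Q is at the origin; QA is horizontal with |QA| = 69.2 and A in +x, so A = (69.2, 0). QW runs at 74.6° with |QW| = 30.6, so W = (8.13, 29.5). K is determined by |WK| = 52.7 and |KA| = 37.4 together: it lies at the intersection of circle(W, 52.7) and circle(A, 37.4). With |WA| = 67.8, the foot of the radical line on WA is 44.1 from W and the perpendicular offset is √(52.7² − 44.1²) = 28.9. Taking the right-of-WA solution: K = (35.2, -15.7).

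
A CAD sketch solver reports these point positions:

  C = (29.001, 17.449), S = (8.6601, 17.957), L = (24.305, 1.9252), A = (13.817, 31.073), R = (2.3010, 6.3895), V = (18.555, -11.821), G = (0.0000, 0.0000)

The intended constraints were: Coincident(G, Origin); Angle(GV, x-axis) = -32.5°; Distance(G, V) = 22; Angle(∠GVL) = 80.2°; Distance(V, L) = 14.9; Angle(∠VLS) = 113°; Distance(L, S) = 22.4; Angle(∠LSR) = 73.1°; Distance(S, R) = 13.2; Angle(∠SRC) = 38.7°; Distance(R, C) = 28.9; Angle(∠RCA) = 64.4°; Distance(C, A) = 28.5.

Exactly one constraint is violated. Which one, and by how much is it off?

Distance(C, A) = 28.5 — off by 8.10.

G = (0.00, 0.00) ✓; GV at -32.50° ✓; |GV| = 22.00 ✓; ∠GVL = 80.20° ✓; |VL| = 14.90 ✓; ∠VLS = 113.0° ✓; |LS| = 22.40 ✓; ∠LSR = 73.10° ✓; |SR| = 13.20 ✓; ∠SRC = 38.70° ✓; |RC| = 28.90 ✓; ∠RCA = 64.40° ✓; |CA| = 20.40 ✗.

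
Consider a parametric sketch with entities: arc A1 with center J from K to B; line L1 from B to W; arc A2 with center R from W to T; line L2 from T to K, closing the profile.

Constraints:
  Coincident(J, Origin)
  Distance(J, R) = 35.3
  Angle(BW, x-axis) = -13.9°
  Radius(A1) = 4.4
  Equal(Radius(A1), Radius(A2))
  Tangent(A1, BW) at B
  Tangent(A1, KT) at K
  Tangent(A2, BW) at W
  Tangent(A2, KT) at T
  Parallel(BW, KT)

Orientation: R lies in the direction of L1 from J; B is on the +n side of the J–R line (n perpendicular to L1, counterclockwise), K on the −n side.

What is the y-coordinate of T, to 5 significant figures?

-12.751

Tangency of A1 to both parallel lines with radius 4.4 puts B and K at J ± 4.4·n: B = (1.0570, 4.2712), K = (-1.0570, -4.2712). Equal radii place W and T the same way about R: W = R + 4.4·n = (35.323, -4.2089), T = R − 4.4·n = (33.209, -12.751). So T.y = -12.751.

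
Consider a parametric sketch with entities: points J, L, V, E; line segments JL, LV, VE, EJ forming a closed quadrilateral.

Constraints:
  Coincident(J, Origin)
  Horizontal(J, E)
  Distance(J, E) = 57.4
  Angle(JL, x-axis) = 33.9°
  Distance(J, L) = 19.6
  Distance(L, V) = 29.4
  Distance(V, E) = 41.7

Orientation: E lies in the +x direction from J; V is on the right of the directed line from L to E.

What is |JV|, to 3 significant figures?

27.0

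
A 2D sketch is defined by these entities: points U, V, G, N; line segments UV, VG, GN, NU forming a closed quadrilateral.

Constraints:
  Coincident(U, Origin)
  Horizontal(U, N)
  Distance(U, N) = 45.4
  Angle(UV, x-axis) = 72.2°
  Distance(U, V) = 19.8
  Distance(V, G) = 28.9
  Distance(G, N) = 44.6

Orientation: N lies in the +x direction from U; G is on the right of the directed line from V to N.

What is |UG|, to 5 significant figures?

9.9239

U is at the origin; U and N share the same y with |UN| = 45.4 and N in +x, so N = (45.4, 0). UV runs at 72.2° with |UV| = 19.8, so V = (6.0528, 18.852). G is determined by |VG| = 28.9 and |GN| = 44.6 together: it lies at the intersection of circle(V, 28.9) and circle(N, 44.6). With |VN| = 43.630, the foot of the radical line on VN is 8.5910 from V and the perpendicular offset is √(28.9² − 8.5910²) = 27.594. Taking the right-of-VN solution: G = (1.8776, -9.7447).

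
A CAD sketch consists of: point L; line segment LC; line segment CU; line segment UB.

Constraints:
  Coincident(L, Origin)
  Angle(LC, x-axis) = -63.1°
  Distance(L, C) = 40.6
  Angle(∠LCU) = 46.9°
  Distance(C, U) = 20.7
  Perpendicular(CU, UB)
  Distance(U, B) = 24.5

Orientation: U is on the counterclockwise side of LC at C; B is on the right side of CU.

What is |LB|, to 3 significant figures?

54.6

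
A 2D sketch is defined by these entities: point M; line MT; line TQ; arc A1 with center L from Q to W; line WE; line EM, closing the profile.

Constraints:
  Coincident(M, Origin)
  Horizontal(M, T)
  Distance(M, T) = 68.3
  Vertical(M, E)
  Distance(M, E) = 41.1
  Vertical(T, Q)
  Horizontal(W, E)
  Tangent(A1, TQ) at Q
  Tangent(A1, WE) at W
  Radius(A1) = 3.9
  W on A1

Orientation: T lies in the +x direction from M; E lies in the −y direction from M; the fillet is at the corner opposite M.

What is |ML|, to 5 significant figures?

74.372

M is at the origin; M and T share the same y with |MT| = 68.3 and T on the +x side, so T = (68.300, 0.0000). ME is vertical with |ME| = 41.1 and E on the −y side, so E = (0.0000, -41.100). The virtual corner opposite M is at (68.300, -41.100). A1 meets TQ tangentially, so LQ is at right angles to TQ and since A1 is tangent to WE there, LW ⟂ WE, with radius 3.9, so the center L sits 3.9 in from both sides at L = (64.400, -37.200). Then |ML| = |L − M| = 74.372.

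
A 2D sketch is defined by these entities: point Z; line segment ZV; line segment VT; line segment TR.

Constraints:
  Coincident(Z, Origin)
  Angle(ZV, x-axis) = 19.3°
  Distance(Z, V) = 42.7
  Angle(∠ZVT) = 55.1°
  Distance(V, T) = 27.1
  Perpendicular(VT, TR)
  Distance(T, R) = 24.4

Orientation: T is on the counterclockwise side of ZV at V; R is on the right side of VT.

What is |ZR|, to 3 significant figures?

59.5

Z is at the origin; ZV runs at 19.3° with length 42.7, so V = 42.7·(cos 19.3°, sin 19.3°) = (40.3, 14.1). ∠ZVT = 55.1°, so VT runs at 19.3° + (180° − 55.1°) = 144° from the x-axis; with |VT| = 27.1, T = V + 27.1·(cos 144°, sin 144°) = (18.3, 30.0). VT ⟂ TR; with |TR| = 24.4 on the right of VT, R = T + 24.4·(0.585, 0.811) = (32.6, 49.8). Then |ZR| = |R − Z| = 59.5.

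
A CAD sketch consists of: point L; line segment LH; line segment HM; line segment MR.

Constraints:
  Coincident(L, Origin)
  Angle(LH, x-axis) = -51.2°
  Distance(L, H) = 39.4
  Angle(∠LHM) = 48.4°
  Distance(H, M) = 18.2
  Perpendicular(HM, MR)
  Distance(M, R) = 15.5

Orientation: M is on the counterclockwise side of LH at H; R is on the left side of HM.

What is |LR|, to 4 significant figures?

16.07

∠LHM = 48.4°, so HM runs at -51.2° + (180° − 48.4°) = 80.40° from the x-axis; with |HM| = 18.2, M = H + 18.2·(cos 80.40°, sin 80.40°) = (27.72, -12.76). The perpendicularity gives MR at right angles to HM; with |MR| = 15.5 on the left of HM, R = M + 15.5·(-0.9860, 0.1668) = (12.44, -10.18). Then |LR| = |R − L| = 16.07.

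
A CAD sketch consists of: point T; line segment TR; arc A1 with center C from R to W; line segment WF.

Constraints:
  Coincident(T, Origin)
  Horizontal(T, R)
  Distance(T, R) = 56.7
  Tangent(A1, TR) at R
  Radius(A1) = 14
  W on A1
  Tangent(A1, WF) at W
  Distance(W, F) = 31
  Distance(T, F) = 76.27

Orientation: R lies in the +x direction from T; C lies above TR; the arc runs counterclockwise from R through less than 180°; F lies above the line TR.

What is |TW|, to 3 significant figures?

72.3

T is at the origin; T and R share the same y with |TR| = 56.7 and R on the +x side, so R = (56.7, 0.00). Tangency of A1 to TR means the radius CR is perpendicular to TR, so C = R + (0, 14) = (56.7, 14.0). Since CW ⟂ WF (tangency), |CF| = √(14.0² + 31.0²) = 34.0 regardless of where W sits on A1. So F lies on both circle(T, 76.27) and circle(C, 34.0); the above-TR intersection is F = (59.3, 47.9). W is the foot of the tangent from F: W = (69.9, 18.8).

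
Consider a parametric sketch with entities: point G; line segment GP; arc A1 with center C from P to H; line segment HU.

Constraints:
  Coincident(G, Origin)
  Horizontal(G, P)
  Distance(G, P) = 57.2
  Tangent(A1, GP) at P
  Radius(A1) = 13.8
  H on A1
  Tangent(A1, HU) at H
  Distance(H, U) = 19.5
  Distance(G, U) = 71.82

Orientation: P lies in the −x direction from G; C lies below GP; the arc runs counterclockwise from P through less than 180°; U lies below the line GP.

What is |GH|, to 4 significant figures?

72.41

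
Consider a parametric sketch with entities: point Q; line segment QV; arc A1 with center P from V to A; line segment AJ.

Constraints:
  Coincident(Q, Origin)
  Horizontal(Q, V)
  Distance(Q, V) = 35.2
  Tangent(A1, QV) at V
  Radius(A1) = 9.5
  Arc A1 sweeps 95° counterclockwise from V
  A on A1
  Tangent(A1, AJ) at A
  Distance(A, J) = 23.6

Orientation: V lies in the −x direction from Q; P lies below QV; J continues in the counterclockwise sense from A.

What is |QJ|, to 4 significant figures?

54.41

On A1, V sits at bearing 90° from P; a 95° counterclockwise sweep puts A at bearing 185°, so A = P + 9.5·(cos 185°, sin 185°) = (-44.66, -10.33). Since A1 is tangent to AJ there, PA ⟂ AJ, so AJ runs along (−sin 185°, cos 185°); with |AJ| = 23.6, J = (-42.61, -33.84). Then |QJ| = |J − Q| = 54.41.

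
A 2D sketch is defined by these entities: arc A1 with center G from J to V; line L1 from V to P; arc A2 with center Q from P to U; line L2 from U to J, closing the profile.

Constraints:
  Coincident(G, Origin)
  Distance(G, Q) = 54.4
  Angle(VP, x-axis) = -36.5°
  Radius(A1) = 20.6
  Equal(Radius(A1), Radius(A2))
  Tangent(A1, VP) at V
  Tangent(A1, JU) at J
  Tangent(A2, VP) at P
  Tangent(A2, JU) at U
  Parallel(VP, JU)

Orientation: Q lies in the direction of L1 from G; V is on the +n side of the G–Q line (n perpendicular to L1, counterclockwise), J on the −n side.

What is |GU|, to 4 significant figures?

58.17

The slot axis is L1's direction at -36.5°, so u = (cos -36.5°, sin -36.5°) = (0.8039, -0.5948) and n = (−sin -36.5°, cos -36.5°) = (0.5948, 0.8039). G is at the origin and Q lies 54.4 along u from G, so Q = 54.4·u = (43.73, -32.36). Tangency of A1 to both parallel lines with radius 20.6 puts V and J at G ± 20.6·n: V = (12.25, 16.56), J = (-12.25, -16.56). Equal radii place P and U the same way about Q: P = Q + 20.6·n = (55.98, -15.80), U = Q − 20.6·n = (31.48, -48.92). Then |GU| = |U − G| = 58.17.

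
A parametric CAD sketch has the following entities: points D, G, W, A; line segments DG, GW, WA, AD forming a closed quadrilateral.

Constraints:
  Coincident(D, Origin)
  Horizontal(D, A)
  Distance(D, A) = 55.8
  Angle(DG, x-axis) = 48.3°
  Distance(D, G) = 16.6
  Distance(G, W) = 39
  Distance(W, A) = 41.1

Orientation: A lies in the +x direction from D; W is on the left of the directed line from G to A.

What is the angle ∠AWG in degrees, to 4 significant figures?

70.82°

D is at the origin; D and A share the same y with |DA| = 55.8 and A in +x, so A = (55.8, 0). DG runs at 48.3° with |DG| = 16.6, so G = (11.04, 12.39). W is determined by |GW| = 39.0 and |WA| = 41.1 together: it lies at the intersection of circle(G, 39.0) and circle(A, 41.1). With |GA| = 46.44, the foot of the radical line on GA is 21.41 from G and the perpendicular offset is √(39.0² − 21.41²) = 32.60. Taking the left-of-GA solution: W = (40.38, 38.10).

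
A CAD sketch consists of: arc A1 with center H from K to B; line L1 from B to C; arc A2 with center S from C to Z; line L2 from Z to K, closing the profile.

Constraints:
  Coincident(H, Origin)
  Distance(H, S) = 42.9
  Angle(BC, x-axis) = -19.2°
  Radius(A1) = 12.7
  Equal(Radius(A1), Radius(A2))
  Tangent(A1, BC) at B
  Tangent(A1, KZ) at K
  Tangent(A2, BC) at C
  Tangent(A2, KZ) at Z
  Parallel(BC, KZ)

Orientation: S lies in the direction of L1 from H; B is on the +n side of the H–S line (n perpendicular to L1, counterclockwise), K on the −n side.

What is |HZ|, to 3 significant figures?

44.7

Tangency of A1 to both parallel lines with radius 12.7 puts B and K at H ± 12.7·n: B = (4.18, 12.0), K = (-4.18, -12.0). Equal radii place C and Z the same way about S: C = S + 12.7·n = (44.7, -2.11), Z = S − 12.7·n = (36.3, -26.1). Then |HZ| = |Z − H| = 44.7.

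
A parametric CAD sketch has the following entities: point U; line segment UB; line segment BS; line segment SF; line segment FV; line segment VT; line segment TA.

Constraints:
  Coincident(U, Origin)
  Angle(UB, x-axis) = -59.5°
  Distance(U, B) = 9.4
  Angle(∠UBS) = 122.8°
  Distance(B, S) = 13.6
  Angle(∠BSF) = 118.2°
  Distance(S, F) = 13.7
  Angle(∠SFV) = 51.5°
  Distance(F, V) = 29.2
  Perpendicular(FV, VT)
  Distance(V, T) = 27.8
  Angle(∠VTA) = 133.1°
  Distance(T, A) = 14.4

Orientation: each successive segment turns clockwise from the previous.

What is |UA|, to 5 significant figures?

38.640

U is at the origin; UB runs at -59.5° with length 9.4, so B = (4.7709, -8.0993). ∠UBS = 122.8° gives BS at -116.70° from the x-axis; with |BS| = 13.6, S = (-1.3399, -20.249). ∠BSF = 118.2° gives SF at -178.50° from the x-axis; with |SF| = 13.7, F = (-15.035, -20.608). ∠SFV = 51.5° gives FV at 53.000° from the x-axis; with |FV| = 29.2, V = (2.5378, 2.7124). FV ⟂ VT, so VT runs at -37.000°; with |VT| = 27.8, T = (24.740, -14.018). ∠VTA = 133.1° gives TA at -83.900° from the x-axis; with |TA| = 14.4, A = (26.270, -28.337). Then |UA| = |A − U| = 38.640.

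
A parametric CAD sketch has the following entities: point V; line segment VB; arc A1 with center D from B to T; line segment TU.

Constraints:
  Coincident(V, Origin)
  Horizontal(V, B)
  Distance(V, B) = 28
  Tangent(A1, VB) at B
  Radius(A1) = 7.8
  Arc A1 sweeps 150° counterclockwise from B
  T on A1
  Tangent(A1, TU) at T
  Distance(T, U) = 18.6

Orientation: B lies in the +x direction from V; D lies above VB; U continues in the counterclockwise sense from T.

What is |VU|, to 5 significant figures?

28.608

V is at the origin; V and B share the same y with |VB| = 28.0 and B on the +x side, so B = (28.000, 0.0000). Tangency of A1 to VB means the radius DB is perpendicular to VB, so D = B + (0, 7.8) = (28.000, 7.8000). On A1, B sits at bearing -90° from D; a 150° counterclockwise sweep puts T at bearing 60°, so T = D + 7.8·(cos 60°, sin 60°) = (31.900, 14.555). Since A1 is tangent to TU there, DT ⟂ TU, so TU runs along (−sin 60°, cos 60°); with |TU| = 18.6, U = (15.792, 23.855). Then |VU| = |U − V| = 28.608.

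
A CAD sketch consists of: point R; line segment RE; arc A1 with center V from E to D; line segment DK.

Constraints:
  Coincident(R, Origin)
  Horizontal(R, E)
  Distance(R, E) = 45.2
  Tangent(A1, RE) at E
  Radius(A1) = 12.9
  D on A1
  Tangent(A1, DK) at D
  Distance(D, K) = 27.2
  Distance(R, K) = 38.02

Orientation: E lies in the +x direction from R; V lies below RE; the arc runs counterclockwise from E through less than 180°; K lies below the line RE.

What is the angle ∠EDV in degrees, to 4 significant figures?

58.36°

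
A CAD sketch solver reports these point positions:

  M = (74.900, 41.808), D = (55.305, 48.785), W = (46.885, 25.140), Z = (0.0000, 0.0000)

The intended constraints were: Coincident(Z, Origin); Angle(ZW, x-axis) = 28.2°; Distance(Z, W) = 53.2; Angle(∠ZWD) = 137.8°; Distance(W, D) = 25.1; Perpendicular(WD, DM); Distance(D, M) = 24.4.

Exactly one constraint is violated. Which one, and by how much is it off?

Distance(D, M) = 24.4 — off by 3.60.

Z = (0.00, 0.00) ✓; ZW at 28.20° ✓; |ZW| = 53.20 ✓; ∠ZWD = 137.8° ✓; |WD| = 25.10 ✓; ∠(WD, DM) = 90.00° ✓; |DM| = 20.80 ✗.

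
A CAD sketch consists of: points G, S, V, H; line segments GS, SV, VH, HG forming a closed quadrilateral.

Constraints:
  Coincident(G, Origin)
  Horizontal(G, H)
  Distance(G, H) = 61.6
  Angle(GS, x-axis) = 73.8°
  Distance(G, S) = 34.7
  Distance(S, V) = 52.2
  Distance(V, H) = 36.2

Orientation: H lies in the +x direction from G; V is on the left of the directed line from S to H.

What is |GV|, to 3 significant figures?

71.6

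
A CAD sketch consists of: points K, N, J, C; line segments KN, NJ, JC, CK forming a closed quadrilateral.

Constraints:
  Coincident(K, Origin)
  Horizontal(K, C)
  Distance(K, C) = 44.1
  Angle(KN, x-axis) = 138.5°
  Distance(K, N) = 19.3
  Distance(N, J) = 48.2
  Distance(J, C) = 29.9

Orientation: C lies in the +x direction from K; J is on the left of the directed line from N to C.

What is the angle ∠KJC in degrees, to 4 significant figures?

74.10°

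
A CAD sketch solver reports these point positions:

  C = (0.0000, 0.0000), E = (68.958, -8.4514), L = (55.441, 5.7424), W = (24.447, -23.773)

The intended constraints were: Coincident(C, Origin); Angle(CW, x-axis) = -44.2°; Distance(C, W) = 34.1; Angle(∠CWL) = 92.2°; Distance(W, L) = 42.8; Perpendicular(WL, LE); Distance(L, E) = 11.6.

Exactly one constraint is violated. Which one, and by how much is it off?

Distance(L, E) = 11.6 — off by 8.00.

C = (0.00, 0.00) ✓; CW at -44.20° ✓; |CW| = 34.10 ✓; ∠CWL = 92.20° ✓; |WL| = 42.80 ✓; ∠(WL, LE) = 90.00° ✓; |LE| = 19.60 ✗.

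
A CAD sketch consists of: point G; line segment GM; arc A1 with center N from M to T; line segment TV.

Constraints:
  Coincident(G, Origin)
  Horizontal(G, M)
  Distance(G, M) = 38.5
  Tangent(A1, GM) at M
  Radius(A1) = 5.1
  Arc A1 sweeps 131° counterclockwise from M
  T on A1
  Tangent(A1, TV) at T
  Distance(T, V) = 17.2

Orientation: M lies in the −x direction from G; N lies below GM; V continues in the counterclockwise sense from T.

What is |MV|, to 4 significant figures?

22.68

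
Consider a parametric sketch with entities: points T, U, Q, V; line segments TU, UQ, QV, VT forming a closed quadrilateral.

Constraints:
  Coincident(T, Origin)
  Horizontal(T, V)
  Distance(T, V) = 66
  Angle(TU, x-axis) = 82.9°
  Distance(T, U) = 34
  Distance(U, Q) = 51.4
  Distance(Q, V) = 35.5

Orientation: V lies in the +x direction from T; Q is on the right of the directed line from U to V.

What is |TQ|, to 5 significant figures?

33.243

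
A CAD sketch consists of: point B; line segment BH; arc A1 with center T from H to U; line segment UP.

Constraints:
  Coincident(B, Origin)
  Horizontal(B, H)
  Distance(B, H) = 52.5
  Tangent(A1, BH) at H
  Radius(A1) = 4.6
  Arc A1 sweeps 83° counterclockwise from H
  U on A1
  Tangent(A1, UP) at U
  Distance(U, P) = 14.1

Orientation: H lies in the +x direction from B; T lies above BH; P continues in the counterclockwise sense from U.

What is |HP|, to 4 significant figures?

19.10

On A1, H sits at bearing -90° from T; an 83° counterclockwise sweep puts U at bearing -7°, so U = T + 4.6·(cos -7°, sin -7°) = (57.07, 4.039). Since A1 is tangent to UP there, TU ⟂ UP, so UP runs along (−sin -7°, cos -7°); with |UP| = 14.1, P = (58.78, 18.03). Then |HP| = |P − H| = 19.10.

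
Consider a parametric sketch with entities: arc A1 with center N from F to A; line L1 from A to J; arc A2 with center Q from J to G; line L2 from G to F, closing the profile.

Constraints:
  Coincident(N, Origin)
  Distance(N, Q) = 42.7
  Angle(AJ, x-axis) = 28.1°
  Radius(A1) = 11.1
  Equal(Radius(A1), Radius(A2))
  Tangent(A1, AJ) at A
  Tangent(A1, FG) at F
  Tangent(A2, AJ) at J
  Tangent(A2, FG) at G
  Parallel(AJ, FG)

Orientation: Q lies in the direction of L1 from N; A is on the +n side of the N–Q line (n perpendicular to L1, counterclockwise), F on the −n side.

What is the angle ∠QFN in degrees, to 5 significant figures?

75.428°

The slot axis is L1's direction at 28.1°, so u = (cos 28.1°, sin 28.1°) = (0.88213, 0.47101) and n = (−sin 28.1°, cos 28.1°) = (-0.47101, 0.88213). N is at the origin and Q lies 42.7 along u from N, so Q = 42.7·u = (37.667, 20.112). Tangency of A1 to both parallel lines with radius 11.1 puts A and F at N ± 11.1·n: A = (-5.2282, 9.7916), F = (5.2282, -9.7916). Then cos ∠QFN = FQ·FN / (|FQ||FN|), giving 75.428°.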